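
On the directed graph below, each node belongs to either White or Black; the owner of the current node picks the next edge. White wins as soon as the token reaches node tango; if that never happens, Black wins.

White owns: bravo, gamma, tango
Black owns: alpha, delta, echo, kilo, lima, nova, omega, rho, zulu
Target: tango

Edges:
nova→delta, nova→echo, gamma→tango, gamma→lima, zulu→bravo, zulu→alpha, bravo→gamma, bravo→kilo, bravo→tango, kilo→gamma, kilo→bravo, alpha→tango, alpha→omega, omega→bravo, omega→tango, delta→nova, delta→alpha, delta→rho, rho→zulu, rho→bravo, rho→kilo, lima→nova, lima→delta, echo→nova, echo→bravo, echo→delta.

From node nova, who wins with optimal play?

Black

A0 = {tango}
A1: add {bravo, gamma} — gamma (White) has gamma→tango; bravo (White) has bravo→tango.
A2: add {kilo, omega} — kilo (Black): all of {gamma, bravo} already in; omega (Black): all of {bravo, tango} already in.
A3: add {alpha} — alpha (Black): all of {tango, omega} already in.
A4: add {zulu} — zulu (Black): all of {bravo, alpha} already in.
A5: add {rho} — rho (Black): all of {zulu, bravo, kilo} already in.
A6 = A5; e.g. nova (Black) can still go to delta. Fixed point.
nova never enters the attractor, so Black can avoid the target forever.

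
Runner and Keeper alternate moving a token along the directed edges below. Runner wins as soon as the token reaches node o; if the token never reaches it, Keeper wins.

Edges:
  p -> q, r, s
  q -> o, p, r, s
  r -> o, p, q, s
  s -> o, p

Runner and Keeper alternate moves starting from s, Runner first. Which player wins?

Runner

Track states (vertex, player-to-move).
A0 = {(o,Runner), (o,Keeper)}
A1: add {(q,Runner), (r,Runner), (s,Runner)}.
(s,Runner) ∈ A1 ⇒ Runner forces the target.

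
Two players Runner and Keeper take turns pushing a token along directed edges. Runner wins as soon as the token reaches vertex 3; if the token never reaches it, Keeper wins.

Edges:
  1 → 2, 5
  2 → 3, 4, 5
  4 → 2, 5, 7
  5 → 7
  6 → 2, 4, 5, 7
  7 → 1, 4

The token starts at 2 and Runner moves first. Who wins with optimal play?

Track states (vertex, player-to-move).
A0 = {(3,Runner), (3,Keeper)}
A1: add {(2,Runner)}.
(2,Runner) ∈ A1 ⇒ Runner forces the target.

Runner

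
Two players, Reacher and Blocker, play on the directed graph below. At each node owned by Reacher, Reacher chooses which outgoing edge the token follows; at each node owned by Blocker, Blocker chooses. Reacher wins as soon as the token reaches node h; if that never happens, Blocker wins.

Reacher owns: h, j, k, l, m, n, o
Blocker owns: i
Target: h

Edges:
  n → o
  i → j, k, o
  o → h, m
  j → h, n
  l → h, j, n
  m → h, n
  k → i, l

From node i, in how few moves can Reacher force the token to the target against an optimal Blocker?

A0 = {h}
A1: add {j, l, m, o} — j (Reacher) has j→h; l (Reacher) has l→h; m (Reacher) has m→h; o (Reacher) has o→h.
A2: add {k, n} — k (Reacher) has k→l; n (Reacher) has n→o.
A3: add {i} — i (Blocker): all of {j, k, o} already in.
A3 = all vertices. Fixed point.
i enters the attractor at level 3, so Reacher can force the target in 3 moves from there.

3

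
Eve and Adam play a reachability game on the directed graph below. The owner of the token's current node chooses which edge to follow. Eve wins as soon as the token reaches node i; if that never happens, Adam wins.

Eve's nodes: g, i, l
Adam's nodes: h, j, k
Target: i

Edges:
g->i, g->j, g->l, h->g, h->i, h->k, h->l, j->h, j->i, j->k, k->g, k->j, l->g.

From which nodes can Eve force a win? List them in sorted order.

A0 = {i}
A1: add {g} — g (Eve) has g→i.
A2: add {l} — l (Eve) has l→g.
A3 = A2; e.g. h (Adam) can still go to k. Fixed point.
Eve's winning region = {g, i, l}.

g, i, l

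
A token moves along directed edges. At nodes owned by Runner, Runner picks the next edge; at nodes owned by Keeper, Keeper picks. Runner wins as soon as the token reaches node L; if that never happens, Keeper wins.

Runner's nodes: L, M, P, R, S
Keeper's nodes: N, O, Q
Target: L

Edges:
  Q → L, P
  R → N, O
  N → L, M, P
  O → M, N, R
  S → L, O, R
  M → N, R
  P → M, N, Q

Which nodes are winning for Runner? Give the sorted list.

A0 = {L}
A1: add {S} — S (Runner) has S→L.
A2 = A1; e.g. M (Runner) has no edge into A1. Fixed point.
Runner's winning region = {L, S}.

L, S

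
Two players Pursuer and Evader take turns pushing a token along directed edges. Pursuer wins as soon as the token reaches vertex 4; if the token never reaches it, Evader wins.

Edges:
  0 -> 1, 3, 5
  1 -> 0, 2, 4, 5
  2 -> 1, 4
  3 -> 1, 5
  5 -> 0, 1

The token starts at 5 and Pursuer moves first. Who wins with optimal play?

Evader

Track states (vertex, player-to-move).
A0 = {(4,Pursuer), (4,Evader)}
A1: add {(1,Pursuer), (2,Pursuer)}.
A2: add {(2,Evader)}.
A3 = A2; e.g. (0,Pursuer) stays out. (5,Pursuer) never enters ⇒ Evader avoids the target.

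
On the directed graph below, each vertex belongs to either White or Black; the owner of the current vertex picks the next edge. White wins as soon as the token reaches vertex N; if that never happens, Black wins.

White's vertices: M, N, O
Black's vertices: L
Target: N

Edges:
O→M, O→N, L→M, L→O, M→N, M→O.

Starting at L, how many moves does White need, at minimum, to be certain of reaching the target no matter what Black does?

2

A0 = {N}
A1: add {M, O} — M (White) has M→N; O (White) has O→N.
A2: add {L} — L (Black): all of {M, O} already in.
A2 = all vertices. Fixed point.
L enters the attractor at level 2, so White can force the target in 2 moves from there.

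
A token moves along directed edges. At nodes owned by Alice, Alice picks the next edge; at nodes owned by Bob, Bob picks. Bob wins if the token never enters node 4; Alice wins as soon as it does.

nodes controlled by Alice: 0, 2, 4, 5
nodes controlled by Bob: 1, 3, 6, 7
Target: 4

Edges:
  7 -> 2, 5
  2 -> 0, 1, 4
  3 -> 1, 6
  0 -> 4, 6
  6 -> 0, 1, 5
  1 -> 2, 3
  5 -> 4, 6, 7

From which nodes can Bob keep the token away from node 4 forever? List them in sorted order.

1, 3, 6

A0 = {4}
A1: add {0, 2, 5} — 0 (Alice) has 0→4; 2 (Alice) has 2→4; 5 (Alice) has 5→4.
A2: add {7} — 7 (Bob): all of {2, 5} already in.
A3 = A2; e.g. 1 (Bob) can still go to 3. Fixed point.
Alice's attractor = {0, 2, 4, 5, 7}; Bob avoids the target exactly from the complement.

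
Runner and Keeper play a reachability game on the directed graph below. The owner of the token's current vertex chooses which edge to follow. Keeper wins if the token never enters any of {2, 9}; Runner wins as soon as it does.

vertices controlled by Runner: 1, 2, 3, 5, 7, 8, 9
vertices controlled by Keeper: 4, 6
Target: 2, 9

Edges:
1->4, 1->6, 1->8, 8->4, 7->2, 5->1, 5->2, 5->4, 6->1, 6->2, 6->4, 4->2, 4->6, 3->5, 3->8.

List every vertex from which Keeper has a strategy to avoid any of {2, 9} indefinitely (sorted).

A0 = {2, 9}
A1: add {5, 7} — 5 (Runner) has 5→2; 7 (Runner) has 7→2.
A2: add {3} — 3 (Runner) has 3→5.
A3 = A2; e.g. 1 (Runner) has no edge into A2. Fixed point.
Runner's attractor = {2, 3, 5, 7, 9}; Keeper avoids the target exactly from the complement.

1, 4, 6, 8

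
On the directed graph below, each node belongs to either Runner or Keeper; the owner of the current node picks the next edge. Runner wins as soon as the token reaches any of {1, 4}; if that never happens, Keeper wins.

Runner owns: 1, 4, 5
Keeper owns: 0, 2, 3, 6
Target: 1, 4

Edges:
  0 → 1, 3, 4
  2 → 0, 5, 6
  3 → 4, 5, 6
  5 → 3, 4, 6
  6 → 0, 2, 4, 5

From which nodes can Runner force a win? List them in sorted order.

1, 4, 5

A0 = {1, 4}
A1: add {5} — 5 (Runner) has 5→4.
A2 = A1; e.g. 0 (Keeper) can still go to 3. Fixed point.
Runner's winning region = {1, 4, 5}.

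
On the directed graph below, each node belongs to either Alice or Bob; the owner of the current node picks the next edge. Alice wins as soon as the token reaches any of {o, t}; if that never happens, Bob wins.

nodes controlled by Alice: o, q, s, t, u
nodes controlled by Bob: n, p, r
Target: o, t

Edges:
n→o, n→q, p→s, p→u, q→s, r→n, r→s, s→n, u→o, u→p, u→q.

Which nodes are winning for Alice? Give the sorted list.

A0 = {o, t}
A1: add {u} — u (Alice) has u→o.
A2 = A1; e.g. n (Bob) can still go to q. Fixed point.
Alice's winning region = {o, t, u}.

o, t, u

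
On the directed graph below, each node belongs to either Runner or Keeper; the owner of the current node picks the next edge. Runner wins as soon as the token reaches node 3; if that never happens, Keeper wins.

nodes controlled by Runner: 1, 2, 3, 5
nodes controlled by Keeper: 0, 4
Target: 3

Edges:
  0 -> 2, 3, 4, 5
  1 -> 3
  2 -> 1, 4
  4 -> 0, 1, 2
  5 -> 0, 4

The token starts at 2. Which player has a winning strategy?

Runner

A0 = {3}
A1: add {1} — 1 (Runner) has 1→3.
A2: add {2} — 2 (Runner) has 2→1.
A3 = A2; e.g. 0 (Keeper) can still go to 4. Fixed point.
2 ∈ A2, so Runner can force the target.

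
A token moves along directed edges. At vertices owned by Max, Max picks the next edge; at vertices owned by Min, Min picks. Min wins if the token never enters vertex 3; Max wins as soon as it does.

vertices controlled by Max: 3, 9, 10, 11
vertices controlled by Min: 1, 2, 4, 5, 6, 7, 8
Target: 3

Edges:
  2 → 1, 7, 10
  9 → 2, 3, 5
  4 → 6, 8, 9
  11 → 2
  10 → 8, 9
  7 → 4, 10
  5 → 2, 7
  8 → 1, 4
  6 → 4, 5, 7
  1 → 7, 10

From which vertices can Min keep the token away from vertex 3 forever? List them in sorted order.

A0 = {3}
A1: add {9} — 9 (Max) has 9→3.
A2: add {10} — 10 (Max) has 10→9.
A3 = A2; e.g. 1 (Min) can still go to 7. Fixed point.
Max's attractor = {3, 9, 10}; Min avoids the target exactly from the complement.

1, 2, 4, 5, 6, 7, 8, 11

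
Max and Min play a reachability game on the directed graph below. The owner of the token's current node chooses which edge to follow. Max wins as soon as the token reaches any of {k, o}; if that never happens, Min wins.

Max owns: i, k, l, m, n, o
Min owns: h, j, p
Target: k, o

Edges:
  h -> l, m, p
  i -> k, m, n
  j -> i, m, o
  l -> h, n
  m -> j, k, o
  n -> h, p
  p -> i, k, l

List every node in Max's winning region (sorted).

i, j, k, m, o

A0 = {k, o}
A1: add {i, m} — i (Max) has i→k; m (Max) has m→k.
A2: add {j} — j (Min): all of {i, m, o} already in.
A3 = A2; e.g. h (Min) can still go to l. Fixed point.
Max's winning region = {i, j, k, m, o}.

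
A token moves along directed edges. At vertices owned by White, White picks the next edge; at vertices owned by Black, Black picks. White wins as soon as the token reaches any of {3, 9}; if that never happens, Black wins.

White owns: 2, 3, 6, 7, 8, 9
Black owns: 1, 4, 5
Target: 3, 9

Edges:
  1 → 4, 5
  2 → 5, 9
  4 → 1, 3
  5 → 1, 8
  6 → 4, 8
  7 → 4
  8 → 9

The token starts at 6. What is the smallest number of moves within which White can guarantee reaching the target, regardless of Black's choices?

A0 = {3, 9}
A1: add {2, 8} — 2 (White) has 2→9; 8 (White) has 8→9.
A2: add {6} — 6 (White) has 6→8.
A3 = A2; e.g. 1 (Black) can still go to 4. Fixed point.
6 enters the attractor at level 2, so White can force the target in 2 moves from there.

2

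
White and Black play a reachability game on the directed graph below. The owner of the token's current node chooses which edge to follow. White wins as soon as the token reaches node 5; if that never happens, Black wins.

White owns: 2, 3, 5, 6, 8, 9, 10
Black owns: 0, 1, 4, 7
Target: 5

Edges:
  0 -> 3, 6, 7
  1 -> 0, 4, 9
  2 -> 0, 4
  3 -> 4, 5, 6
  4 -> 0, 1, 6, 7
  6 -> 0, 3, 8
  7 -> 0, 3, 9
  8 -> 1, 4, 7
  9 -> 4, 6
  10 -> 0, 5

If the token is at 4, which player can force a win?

A0 = {5}
A1: add {3, 10} — 3 (White) has 3→5; 10 (White) has 10→5.
A2: add {6} — 6 (White) has 6→3.
A3: add {9} — 9 (White) has 9→6.
A4 = A3; e.g. 0 (Black) can still go to 7. Fixed point.
4 never enters the attractor, so Black can avoid the target forever.

Black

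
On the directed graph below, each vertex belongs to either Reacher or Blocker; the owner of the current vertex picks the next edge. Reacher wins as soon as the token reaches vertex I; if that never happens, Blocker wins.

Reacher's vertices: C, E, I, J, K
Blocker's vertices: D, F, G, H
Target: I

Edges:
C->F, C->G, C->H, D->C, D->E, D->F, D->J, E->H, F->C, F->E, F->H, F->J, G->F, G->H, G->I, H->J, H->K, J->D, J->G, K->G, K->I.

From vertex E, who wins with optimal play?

Blocker

A0 = {I}
A1: add {K} — K (Reacher) has K→I.
A2 = A1; e.g. C (Reacher) has no edge into A1. Fixed point.
E never enters the attractor, so Blocker can avoid the target forever.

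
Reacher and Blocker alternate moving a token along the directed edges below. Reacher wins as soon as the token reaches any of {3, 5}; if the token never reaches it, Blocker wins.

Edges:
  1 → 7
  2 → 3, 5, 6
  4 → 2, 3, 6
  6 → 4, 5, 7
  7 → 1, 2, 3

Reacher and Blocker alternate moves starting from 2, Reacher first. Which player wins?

Track states (vertex, player-to-move).
A0 = {(3,Reacher), (3,Blocker), (5,Reacher), (5,Blocker)}
A1: add {(2,Reacher), (4,Reacher), (6,Reacher), (7,Reacher)}.
(2,Reacher) ∈ A1 ⇒ Reacher forces the target.

Reacher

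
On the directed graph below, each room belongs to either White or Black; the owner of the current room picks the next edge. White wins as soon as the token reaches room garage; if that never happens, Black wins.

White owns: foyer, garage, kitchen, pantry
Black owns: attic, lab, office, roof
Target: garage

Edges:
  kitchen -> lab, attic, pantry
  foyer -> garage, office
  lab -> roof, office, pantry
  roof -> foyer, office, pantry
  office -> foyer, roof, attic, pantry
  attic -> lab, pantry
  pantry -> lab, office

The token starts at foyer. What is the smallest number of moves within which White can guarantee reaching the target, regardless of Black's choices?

1

A0 = {garage}
A1: add {foyer} — foyer (White) has foyer→garage.
A2 = A1; e.g. kitchen (White) has no edge into A1. Fixed point.
foyer enters the attractor at level 1, so White can force the target in 1 move from there.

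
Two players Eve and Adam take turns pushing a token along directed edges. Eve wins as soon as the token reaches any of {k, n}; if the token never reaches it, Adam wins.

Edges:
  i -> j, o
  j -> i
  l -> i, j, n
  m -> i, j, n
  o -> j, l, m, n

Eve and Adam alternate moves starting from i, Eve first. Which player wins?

Track states (vertex, player-to-move).
A0 = {(k,Eve), (k,Adam), (n,Eve), (n,Adam)}
A1: add {(l,Eve), (m,Eve), (o,Eve)}.
A2 = A1; e.g. (i,Eve) stays out. (i,Eve) never enters ⇒ Adam avoids the target.

Adam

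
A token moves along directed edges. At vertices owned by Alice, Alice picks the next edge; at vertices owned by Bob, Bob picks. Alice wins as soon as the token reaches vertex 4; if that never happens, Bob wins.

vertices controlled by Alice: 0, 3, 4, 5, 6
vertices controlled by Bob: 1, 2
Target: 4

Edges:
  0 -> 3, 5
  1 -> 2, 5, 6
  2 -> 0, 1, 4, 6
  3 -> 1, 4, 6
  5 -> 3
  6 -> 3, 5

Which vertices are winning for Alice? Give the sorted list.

A0 = {4}
A1: add {3} — 3 (Alice) has 3→4.
A2: add {0, 5, 6} — 0 (Alice) has 0→3; 5 (Alice) has 5→3; 6 (Alice) has 6→3.
A3 = A2; e.g. 1 (Bob) can still go to 2. Fixed point.
Alice's winning region = {0, 3, 4, 5, 6}.

0, 3, 4, 5, 6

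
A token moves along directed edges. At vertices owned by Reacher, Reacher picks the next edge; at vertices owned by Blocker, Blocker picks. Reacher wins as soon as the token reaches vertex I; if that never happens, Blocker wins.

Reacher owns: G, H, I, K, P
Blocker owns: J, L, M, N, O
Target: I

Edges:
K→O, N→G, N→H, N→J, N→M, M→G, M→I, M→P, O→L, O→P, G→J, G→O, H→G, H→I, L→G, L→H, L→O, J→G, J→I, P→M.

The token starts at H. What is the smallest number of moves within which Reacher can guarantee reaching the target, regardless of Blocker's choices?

1

A0 = {I}
A1: add {H} — H (Reacher) has H→I.
A2 = A1; e.g. G (Reacher) has no edge into A1. Fixed point.
H enters the attractor at level 1, so Reacher can force the target in 1 move from there.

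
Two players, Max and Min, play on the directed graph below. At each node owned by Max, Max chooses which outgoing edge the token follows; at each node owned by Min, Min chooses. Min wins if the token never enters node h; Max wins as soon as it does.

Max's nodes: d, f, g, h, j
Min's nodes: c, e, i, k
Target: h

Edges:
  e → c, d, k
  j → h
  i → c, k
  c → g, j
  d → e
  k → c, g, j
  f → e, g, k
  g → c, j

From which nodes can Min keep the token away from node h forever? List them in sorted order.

d, e

A0 = {h}
A1: add {j} — j (Max) has j→h.
A2: add {g} — g (Max) has g→j.
A3: add {c, f} — c (Min): all of {g, j} already in; f (Max) has f→g.
A4: add {k} — k (Min): all of {c, g, j} already in.
A5: add {i} — i (Min): all of {c, k} already in.
A6 = A5; e.g. d (Max) has no edge into A5. Fixed point.
Max's attractor = {c, f, g, h, i, j, k}; Min avoids the target exactly from the complement.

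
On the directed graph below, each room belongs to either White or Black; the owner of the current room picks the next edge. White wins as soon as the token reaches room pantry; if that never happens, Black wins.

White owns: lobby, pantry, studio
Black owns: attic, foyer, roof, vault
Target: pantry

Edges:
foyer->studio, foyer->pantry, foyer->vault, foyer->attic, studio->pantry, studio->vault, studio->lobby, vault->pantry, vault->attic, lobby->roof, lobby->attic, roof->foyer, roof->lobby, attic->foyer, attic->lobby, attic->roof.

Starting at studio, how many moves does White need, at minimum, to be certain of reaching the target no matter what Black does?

A0 = {pantry}
A1: add {studio} — studio (White) has studio→pantry.
A2 = A1; e.g. foyer (Black) can still go to vault. Fixed point.
studio enters the attractor at level 1, so White can force the target in 1 move from there.

1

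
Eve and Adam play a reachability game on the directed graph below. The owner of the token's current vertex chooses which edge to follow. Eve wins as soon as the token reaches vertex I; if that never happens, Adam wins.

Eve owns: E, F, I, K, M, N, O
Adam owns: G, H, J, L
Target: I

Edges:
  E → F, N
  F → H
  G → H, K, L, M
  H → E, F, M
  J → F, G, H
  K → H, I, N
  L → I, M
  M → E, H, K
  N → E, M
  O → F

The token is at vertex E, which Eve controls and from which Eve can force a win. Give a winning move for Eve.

N

A0 = {I}
A1: add {K} — K (Eve) has K→I.
A2: add {M} — M (Eve) has M→K.
A3: add {L, N} — L (Adam): all of {I, M} already in; N (Eve) has N→M.
A4: add {E} — E (Eve) has E→N.
A5 = A4; e.g. F (Eve) has no edge into A4. Fixed point.
From E, successor N is in the attractor (rank 3); the other successor F is not.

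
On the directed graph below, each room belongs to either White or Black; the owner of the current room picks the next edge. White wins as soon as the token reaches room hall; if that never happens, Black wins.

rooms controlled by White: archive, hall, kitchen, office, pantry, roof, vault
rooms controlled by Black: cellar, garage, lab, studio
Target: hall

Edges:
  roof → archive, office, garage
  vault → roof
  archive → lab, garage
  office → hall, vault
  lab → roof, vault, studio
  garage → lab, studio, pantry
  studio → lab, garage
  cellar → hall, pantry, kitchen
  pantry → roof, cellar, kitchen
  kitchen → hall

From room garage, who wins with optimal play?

Black

A0 = {hall}
A1: add {kitchen, office} — office (White) has office→hall; kitchen (White) has kitchen→hall.
A2: add {pantry, roof} — roof (White) has roof→office; pantry (White) has pantry→kitchen.
A3: add {cellar, vault} — vault (White) has vault→roof; cellar (Black): all of {hall, pantry, kitchen} already in.
A4 = A3; e.g. archive (White) has no edge into A3. Fixed point.
garage never enters the attractor, so Black can avoid the target forever.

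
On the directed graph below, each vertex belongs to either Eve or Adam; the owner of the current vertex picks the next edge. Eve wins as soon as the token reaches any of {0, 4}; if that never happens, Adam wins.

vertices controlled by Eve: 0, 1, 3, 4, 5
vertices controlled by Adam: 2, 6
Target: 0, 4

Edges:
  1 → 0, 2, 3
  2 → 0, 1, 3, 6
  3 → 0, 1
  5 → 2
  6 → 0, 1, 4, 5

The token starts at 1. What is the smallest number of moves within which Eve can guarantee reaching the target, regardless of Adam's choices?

1

A0 = {0, 4}
A1: add {1, 3} — 1 (Eve) has 1→0; 3 (Eve) has 3→0.
A2 = A1; e.g. 2 (Adam) can still go to 6. Fixed point.
1 enters the attractor at level 1, so Eve can force the target in 1 move from there.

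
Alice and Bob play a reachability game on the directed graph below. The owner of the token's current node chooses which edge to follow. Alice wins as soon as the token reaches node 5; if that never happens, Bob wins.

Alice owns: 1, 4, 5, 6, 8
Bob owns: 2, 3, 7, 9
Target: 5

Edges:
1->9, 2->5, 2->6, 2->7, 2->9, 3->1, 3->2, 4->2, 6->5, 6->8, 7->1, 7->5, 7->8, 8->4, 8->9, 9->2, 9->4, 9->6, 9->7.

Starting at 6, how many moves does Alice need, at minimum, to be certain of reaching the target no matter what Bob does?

A0 = {5}
A1: add {6} — 6 (Alice) has 6→5.
A2 = A1; e.g. 1 (Alice) has no edge into A1. Fixed point.
6 enters the attractor at level 1, so Alice can force the target in 1 move from there.

1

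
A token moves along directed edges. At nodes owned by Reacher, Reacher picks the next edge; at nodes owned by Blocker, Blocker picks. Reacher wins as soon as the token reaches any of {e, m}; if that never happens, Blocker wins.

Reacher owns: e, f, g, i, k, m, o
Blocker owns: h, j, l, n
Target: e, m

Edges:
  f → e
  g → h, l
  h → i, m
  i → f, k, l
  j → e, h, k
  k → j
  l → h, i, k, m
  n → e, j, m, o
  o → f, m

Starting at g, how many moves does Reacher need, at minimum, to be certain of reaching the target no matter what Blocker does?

4

A0 = {e, m}
A1: add {f, o} — f (Reacher) has f→e; o (Reacher) has o→m.
A2: add {i} — i (Reacher) has i→f.
A3: add {h} — h (Blocker): all of {i, m} already in.
A4: add {g} — g (Reacher) has g→h.
A5 = A4; e.g. j (Blocker) can still go to k. Fixed point.
g enters the attractor at level 4, so Reacher can force the target in 4 moves from there.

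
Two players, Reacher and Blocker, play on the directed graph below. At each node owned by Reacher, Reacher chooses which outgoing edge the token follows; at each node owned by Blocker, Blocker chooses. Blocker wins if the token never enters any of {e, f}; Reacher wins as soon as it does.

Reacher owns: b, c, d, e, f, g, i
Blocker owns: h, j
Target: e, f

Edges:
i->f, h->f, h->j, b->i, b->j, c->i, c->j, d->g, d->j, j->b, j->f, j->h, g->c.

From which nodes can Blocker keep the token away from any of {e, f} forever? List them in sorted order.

A0 = {e, f}
A1: add {i} — i (Reacher) has i→f.
A2: add {b, c} — b (Reacher) has b→i; c (Reacher) has c→i.
A3: add {g} — g (Reacher) has g→c.
A4: add {d} — d (Reacher) has d→g.
A5 = A4; e.g. h (Blocker) can still go to j. Fixed point.
Reacher's attractor = {b, c, d, e, f, g, i}; Blocker avoids the target exactly from the complement.

h, j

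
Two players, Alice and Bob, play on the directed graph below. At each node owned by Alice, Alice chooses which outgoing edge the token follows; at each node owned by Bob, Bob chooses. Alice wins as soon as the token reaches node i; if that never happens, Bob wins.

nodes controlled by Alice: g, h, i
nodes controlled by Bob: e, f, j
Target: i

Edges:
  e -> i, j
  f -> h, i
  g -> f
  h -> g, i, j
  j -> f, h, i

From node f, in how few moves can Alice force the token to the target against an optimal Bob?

A0 = {i}
A1: add {h} — h (Alice) has h→i.
A2: add {f} — f (Bob): all of {h, i} already in.
f enters the attractor at level 2, so Alice can force the target in 2 moves from there.

2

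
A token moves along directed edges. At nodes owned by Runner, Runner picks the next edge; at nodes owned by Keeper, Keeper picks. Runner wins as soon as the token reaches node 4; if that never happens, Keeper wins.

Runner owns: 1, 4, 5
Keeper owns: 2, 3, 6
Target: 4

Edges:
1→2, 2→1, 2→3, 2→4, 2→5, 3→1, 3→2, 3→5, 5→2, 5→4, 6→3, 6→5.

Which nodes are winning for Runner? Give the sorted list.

4, 5

A0 = {4}
A1: add {5} — 5 (Runner) has 5→4.
A2 = A1; e.g. 1 (Runner) has no edge into A1. Fixed point.
Runner's winning region = {4, 5}.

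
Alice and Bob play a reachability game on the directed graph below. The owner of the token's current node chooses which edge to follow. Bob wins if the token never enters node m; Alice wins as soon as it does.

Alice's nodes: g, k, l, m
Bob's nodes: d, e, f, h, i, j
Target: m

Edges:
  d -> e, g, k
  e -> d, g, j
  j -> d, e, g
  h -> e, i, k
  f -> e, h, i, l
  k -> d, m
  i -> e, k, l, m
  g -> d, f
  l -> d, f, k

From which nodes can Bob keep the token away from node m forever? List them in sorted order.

d, e, f, g, h, i, j

A0 = {m}
A1: add {k} — k (Alice) has k→m.
A2: add {l} — l (Alice) has l→k.
A3 = A2; e.g. d (Bob) can still go to e. Fixed point.
Alice's attractor = {k, l, m}; Bob avoids the target exactly from the complement.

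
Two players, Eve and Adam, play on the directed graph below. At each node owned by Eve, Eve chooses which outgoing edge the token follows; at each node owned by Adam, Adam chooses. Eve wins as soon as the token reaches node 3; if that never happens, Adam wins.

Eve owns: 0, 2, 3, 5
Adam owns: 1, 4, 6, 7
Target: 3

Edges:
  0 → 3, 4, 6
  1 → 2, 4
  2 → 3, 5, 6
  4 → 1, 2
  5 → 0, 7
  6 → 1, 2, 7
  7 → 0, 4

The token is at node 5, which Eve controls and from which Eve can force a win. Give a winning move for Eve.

0

A0 = {3}
A1: add {0, 2} — 0 (Eve) has 0→3; 2 (Eve) has 2→3.
A2: add {5} — 5 (Eve) has 5→0.
A3 = A2; e.g. 1 (Adam) can still go to 4. Fixed point.
From 5, successor 0 is in the attractor (rank 1); the other successor 7 is not.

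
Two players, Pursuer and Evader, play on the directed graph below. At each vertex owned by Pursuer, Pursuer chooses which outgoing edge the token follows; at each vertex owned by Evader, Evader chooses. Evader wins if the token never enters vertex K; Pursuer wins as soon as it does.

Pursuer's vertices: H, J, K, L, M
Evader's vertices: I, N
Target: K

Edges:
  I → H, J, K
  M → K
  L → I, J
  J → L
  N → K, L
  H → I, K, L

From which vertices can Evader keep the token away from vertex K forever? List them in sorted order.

I, J, L, N

A0 = {K}
A1: add {H, M} — H (Pursuer) has H→K; M (Pursuer) has M→K.
A2 = A1; e.g. I (Evader) can still go to J. Fixed point.
Pursuer's attractor = {H, K, M}; Evader avoids the target exactly from the complement.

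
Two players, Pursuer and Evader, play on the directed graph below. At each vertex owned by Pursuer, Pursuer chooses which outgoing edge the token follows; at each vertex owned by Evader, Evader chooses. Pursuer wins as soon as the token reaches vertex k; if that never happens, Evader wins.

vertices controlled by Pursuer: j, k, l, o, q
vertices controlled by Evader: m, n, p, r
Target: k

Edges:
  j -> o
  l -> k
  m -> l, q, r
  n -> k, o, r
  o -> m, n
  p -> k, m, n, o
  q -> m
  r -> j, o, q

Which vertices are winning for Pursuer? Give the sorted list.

A0 = {k}
A1: add {l} — l (Pursuer) has l→k.
A2 = A1; e.g. j (Pursuer) has no edge into A1. Fixed point.
Pursuer's winning region = {k, l}.

k, l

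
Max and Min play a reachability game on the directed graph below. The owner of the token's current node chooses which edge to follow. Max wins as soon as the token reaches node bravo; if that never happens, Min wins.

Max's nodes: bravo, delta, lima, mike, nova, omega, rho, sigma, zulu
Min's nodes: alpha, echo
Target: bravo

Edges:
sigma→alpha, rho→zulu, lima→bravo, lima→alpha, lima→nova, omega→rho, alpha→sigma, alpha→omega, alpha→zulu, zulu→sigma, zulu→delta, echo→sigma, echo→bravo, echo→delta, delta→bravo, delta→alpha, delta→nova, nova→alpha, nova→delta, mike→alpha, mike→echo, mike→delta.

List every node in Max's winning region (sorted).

bravo, delta, lima, mike, nova, omega, rho, zulu

A0 = {bravo}
A1: add {delta, lima} — lima (Max) has lima→bravo; delta (Max) has delta→bravo.
A2: add {mike, nova, zulu} — zulu (Max) has zulu→delta; nova (Max) has nova→delta; mike (Max) has mike→delta.
A3: add {rho} — rho (Max) has rho→zulu.
A4: add {omega} — omega (Max) has omega→rho.
A5 = A4; e.g. sigma (Max) has no edge into A4. Fixed point.
Max's winning region = {bravo, delta, lima, mike, nova, omega, rho, zulu}.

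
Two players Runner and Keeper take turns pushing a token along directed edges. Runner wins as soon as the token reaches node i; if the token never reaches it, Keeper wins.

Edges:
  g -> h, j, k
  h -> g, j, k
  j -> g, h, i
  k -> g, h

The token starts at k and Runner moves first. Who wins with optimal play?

Keeper

Track states (vertex, player-to-move).
A0 = {(i,Runner), (i,Keeper)}
A1: add {(j,Runner)}.
A2 = A1; e.g. (g,Runner) stays out. (k,Runner) never enters ⇒ Keeper avoids the target.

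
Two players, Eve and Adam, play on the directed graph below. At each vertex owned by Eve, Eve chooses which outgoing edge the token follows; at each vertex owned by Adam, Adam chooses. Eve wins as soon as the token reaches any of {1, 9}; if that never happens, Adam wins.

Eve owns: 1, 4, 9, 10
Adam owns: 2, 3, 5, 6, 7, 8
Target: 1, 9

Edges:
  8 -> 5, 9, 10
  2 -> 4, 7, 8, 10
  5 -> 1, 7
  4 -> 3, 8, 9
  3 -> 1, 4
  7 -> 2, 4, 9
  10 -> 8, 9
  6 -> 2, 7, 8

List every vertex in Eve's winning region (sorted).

1, 3, 4, 9, 10

A0 = {1, 9}
A1: add {4, 10} — 4 (Eve) has 4→9; 10 (Eve) has 10→9.
A2: add {3} — 3 (Adam): all of {1, 4} already in.
A3 = A2; e.g. 2 (Adam) can still go to 7. Fixed point.
Eve's winning region = {1, 3, 4, 9, 10}.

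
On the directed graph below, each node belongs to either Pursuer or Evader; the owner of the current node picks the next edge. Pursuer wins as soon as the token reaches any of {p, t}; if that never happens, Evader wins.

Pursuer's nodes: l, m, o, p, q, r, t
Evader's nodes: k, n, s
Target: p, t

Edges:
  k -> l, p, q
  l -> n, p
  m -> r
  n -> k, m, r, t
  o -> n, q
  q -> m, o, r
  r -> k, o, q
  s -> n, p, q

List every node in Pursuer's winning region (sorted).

l, p, t

A0 = {p, t}
A1: add {l} — l (Pursuer) has l→p.
A2 = A1; e.g. k (Evader) can still go to q. Fixed point.
Pursuer's winning region = {l, p, t}.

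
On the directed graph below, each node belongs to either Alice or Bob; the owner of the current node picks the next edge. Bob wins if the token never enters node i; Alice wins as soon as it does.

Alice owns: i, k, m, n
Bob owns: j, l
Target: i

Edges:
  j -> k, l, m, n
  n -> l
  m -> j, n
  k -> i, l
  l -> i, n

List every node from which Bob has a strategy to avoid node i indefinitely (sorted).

j, l, m, n

A0 = {i}
A1: add {k} — k (Alice) has k→i.
A2 = A1; e.g. j (Bob) can still go to l. Fixed point.
Alice's attractor = {i, k}; Bob avoids the target exactly from the complement.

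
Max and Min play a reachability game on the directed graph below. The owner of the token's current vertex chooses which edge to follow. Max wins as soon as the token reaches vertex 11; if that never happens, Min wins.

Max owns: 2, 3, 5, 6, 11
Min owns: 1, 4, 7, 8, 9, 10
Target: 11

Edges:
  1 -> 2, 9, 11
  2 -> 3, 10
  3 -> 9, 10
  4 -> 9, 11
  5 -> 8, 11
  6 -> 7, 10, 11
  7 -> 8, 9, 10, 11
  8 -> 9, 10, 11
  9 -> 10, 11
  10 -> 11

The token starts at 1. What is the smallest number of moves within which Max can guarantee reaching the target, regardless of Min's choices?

A0 = {11}
A1: add {5, 6, 10} — 5 (Max) has 5→11; 6 (Max) has 6→11; 10 (Min): all of {11} already in.
A2: add {2, 3, 9} — 2 (Max) has 2→10; 3 (Max) has 3→10; 9 (Min): all of {10, 11} already in.
A3: add {1, 4, 8} — 1 (Min): all of {2, 9, 11} already in; 4 (Min): all of {9, 11} already in; 8 (Min): all of {9, 10, 11} already in.
1 enters the attractor at level 3, so Max can force the target in 3 moves from there.

3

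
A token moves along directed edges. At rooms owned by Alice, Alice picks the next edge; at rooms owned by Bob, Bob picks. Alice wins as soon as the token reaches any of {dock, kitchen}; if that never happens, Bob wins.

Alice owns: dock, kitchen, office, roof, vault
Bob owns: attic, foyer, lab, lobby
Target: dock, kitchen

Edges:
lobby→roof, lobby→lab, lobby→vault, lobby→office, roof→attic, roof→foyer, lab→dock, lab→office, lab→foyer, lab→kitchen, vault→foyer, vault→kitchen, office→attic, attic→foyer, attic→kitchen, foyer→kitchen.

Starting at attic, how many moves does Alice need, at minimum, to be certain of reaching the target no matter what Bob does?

A0 = {dock, kitchen}
A1: add {foyer, vault} — vault (Alice) has vault→kitchen; foyer (Bob): all of {kitchen} already in.
A2: add {attic, roof} — roof (Alice) has roof→foyer; attic (Bob): all of {foyer, kitchen} already in.
attic enters the attractor at level 2, so Alice can force the target in 2 moves from there.

2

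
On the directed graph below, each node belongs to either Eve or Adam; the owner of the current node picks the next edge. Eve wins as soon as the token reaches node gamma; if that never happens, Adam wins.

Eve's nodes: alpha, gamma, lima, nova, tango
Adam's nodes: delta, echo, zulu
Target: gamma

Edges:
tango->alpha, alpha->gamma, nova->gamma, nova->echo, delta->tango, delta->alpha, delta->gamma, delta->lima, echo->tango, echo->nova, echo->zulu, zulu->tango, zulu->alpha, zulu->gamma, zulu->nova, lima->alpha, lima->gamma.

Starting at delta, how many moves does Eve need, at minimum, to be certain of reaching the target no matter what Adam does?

A0 = {gamma}
A1: add {alpha, lima, nova} — alpha (Eve) has alpha→gamma; nova (Eve) has nova→gamma; lima (Eve) has lima→gamma.
A2: add {tango} — tango (Eve) has tango→alpha.
A3: add {delta, zulu} — delta (Adam): all of {tango, alpha, gamma, lima} already in; zulu (Adam): all of {tango, alpha, gamma, nova} already in.
delta enters the attractor at level 3, so Eve can force the target in 3 moves from there.

3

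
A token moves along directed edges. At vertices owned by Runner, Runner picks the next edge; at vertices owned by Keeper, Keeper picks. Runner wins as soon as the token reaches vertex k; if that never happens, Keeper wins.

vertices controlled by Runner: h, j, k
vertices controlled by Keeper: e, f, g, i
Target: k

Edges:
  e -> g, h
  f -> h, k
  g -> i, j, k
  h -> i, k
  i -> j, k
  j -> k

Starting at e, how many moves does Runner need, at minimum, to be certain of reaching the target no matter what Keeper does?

4

A0 = {k}
A1: add {h, j} — h (Runner) has h→k; j (Runner) has j→k.
A2: add {f, i} — f (Keeper): all of {h, k} already in; i (Keeper): all of {j, k} already in.
A3: add {g} — g (Keeper): all of {i, j, k} already in.
A4: add {e} — e (Keeper): all of {g, h} already in.
A4 = all vertices. Fixed point.
e enters the attractor at level 4, so Runner can force the target in 4 moves from there.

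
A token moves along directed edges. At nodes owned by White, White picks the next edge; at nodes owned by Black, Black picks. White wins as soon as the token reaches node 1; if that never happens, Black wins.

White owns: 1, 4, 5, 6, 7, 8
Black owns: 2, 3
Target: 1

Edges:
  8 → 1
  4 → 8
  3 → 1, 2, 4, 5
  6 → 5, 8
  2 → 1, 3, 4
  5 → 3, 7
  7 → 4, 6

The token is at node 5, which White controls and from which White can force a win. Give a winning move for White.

7

A0 = {1}
A1: add {8} — 8 (White) has 8→1.
A2: add {4, 6} — 4 (White) has 4→8; 6 (White) has 6→8.
A3: add {7} — 7 (White) has 7→4.
A4: add {5} — 5 (White) has 5→7.
A5 = A4; e.g. 2 (Black) can still go to 3. Fixed point.
From 5, successor 7 is in the attractor (rank 3); the other successor 3 is not.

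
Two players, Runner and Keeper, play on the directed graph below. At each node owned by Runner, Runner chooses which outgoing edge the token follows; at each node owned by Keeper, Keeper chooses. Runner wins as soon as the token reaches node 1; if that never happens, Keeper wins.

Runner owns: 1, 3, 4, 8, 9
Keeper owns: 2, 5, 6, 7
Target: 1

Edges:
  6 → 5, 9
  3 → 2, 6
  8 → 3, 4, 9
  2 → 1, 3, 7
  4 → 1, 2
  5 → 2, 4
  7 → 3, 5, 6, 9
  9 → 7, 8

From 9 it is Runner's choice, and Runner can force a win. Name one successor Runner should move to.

A0 = {1}
A1: add {4} — 4 (Runner) has 4→1.
A2: add {8} — 8 (Runner) has 8→4.
A3: add {9} — 9 (Runner) has 9→8.
A4 = A3; e.g. 2 (Keeper) can still go to 3. Fixed point.
From 9, successor 8 is in the attractor (rank 2); the other successor 7 is not.

8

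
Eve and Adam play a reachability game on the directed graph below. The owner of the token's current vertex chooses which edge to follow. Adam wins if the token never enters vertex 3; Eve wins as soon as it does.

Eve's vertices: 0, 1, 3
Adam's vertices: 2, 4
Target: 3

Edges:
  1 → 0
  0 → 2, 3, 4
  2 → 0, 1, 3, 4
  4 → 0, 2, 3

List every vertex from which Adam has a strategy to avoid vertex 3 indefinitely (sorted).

A0 = {3}
A1: add {0} — 0 (Eve) has 0→3.
A2: add {1} — 1 (Eve) has 1→0.
A3 = A2; e.g. 2 (Adam) can still go to 4. Fixed point.
Eve's attractor = {0, 1, 3}; Adam avoids the target exactly from the complement.

2, 4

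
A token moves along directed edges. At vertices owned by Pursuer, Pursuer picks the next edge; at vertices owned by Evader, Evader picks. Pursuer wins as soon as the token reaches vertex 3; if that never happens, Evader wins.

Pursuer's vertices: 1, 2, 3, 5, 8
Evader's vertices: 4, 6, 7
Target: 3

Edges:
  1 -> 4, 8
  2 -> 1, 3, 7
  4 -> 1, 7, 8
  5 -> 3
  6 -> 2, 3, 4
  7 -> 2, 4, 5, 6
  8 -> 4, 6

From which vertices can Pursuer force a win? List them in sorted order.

A0 = {3}
A1: add {2, 5} — 2 (Pursuer) has 2→3; 5 (Pursuer) has 5→3.
A2 = A1; e.g. 1 (Pursuer) has no edge into A1. Fixed point.
Pursuer's winning region = {2, 3, 5}.

2, 3, 5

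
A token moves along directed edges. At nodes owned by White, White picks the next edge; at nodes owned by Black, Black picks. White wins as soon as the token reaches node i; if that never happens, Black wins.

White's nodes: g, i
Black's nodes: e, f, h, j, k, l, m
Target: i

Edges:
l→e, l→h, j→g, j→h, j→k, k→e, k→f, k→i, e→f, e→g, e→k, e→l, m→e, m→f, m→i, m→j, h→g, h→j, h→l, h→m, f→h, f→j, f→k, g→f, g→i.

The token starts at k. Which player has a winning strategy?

Black

A0 = {i}
A1: add {g} — g (White) has g→i.
A2 = A1; e.g. e (Black) can still go to f. Fixed point.
k never enters the attractor, so Black can avoid the target forever.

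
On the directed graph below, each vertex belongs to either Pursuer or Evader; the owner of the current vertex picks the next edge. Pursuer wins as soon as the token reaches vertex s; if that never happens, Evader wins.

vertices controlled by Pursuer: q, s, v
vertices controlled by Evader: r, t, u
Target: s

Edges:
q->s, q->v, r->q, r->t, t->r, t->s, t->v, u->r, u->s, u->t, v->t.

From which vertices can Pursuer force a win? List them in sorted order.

q, s

A0 = {s}
A1: add {q} — q (Pursuer) has q→s.
A2 = A1; e.g. r (Evader) can still go to t. Fixed point.
Pursuer's winning region = {q, s}.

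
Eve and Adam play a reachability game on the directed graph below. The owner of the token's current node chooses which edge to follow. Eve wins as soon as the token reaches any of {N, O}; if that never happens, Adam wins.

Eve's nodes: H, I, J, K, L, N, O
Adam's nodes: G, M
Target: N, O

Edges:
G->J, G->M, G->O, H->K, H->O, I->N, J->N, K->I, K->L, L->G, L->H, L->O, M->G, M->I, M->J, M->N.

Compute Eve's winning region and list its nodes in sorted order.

A0 = {N, O}
A1: add {H, I, J, L} — H (Eve) has H→O; I (Eve) has I→N; J (Eve) has J→N; L (Eve) has L→O.
A2: add {K} — K (Eve) has K→I.
A3 = A2; e.g. G (Adam) can still go to M. Fixed point.
Eve's winning region = {H, I, J, K, L, N, O}.

H, I, J, K, L, N, O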